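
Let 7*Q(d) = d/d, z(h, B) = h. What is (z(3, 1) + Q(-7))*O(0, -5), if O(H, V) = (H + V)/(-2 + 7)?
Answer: -22/7 ≈ -3.1429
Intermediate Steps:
O(H, V) = H/5 + V/5 (O(H, V) = (H + V)/5 = (H + V)*(⅕) = H/5 + V/5)
Q(d) = ⅐ (Q(d) = (d/d)/7 = (⅐)*1 = ⅐)
(z(3, 1) + Q(-7))*O(0, -5) = (3 + ⅐)*((⅕)*0 + (⅕)*(-5)) = 22*(0 - 1)/7 = (22/7)*(-1) = -22/7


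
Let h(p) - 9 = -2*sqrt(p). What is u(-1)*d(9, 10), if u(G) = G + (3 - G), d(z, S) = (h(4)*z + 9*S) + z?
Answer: 432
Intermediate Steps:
h(p) = 9 - 2*sqrt(p)
d(z, S) = 6*z + 9*S (d(z, S) = ((9 - 2*sqrt(4))*z + 9*S) + z = ((9 - 2*2)*z + 9*S) + z = ((9 - 4)*z + 9*S) + z = (5*z + 9*S) + z = 6*z + 9*S)
u(G) = 3
u(-1)*d(9, 10) = 3*(6*9 + 9*10) = 3*(54 + 90) = 3*144 = 432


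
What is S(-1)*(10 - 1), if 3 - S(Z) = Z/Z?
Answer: 18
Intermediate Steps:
S(Z) = 2 (S(Z) = 3 - Z/Z = 3 - 1*1 = 3 - 1 = 2)
S(-1)*(10 - 1) = 2*(10 - 1) = 2*9 = 18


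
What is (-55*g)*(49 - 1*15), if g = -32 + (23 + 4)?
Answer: 9350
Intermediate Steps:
g = -5 (g = -32 + 27 = -5)
(-55*g)*(49 - 1*15) = (-55*(-5))*(49 - 1*15) = 275*(49 - 15) = 275*34 = 9350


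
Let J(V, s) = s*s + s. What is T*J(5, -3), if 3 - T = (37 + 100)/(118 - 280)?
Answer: 623/27 ≈ 23.074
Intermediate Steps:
J(V, s) = s + s² (J(V, s) = s² + s = s + s²)
T = 623/162 (T = 3 - (37 + 100)/(118 - 280) = 3 - 137/(-162) = 3 - 137*(-1)/162 = 3 - 1*(-137/162) = 3 + 137/162 = 623/162 ≈ 3.8457)
T*J(5, -3) = 623*(-3*(1 - 3))/162 = 623*(-3*(-2))/162 = (623/162)*6 = 623/27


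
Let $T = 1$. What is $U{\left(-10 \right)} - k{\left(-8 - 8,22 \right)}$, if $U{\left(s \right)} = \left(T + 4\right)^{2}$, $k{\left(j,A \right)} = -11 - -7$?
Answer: $29$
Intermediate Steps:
$k{\left(j,A \right)} = -4$ ($k{\left(j,A \right)} = -11 + 7 = -4$)
$U{\left(s \right)} = 25$ ($U{\left(s \right)} = \left(1 + 4\right)^{2} = 5^{2} = 25$)
$U{\left(-10 \right)} - k{\left(-8 - 8,22 \right)} = 25 - -4 = 25 + 4 = 29$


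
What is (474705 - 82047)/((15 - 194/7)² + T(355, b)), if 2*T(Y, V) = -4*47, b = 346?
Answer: 6413414/1105 ≈ 5804.0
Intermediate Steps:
T(Y, V) = -94 (T(Y, V) = (-4*47)/2 = (½)*(-188) = -94)
(474705 - 82047)/((15 - 194/7)² + T(355, b)) = (474705 - 82047)/((15 - 194/7)² - 94) = 392658/((15 - 194*⅐)² - 94) = 392658/((15 - 194/7)² - 94) = 392658/((-89/7)² - 94) = 392658/(7921/49 - 94) = 392658/(3315/49) = 392658*(49/3315) = 6413414/1105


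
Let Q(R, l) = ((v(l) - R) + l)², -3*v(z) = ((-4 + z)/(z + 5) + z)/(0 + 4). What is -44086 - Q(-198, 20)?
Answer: -56789399/625 ≈ -90863.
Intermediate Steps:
v(z) = -z/12 - (-4 + z)/(12*(5 + z)) (v(z) = -((-4 + z)/(z + 5) + z)/(3*(0 + 4)) = -((-4 + z)/(5 + z) + z)/(3*4) = -(z + (-4 + z)/(5 + z))/(3*4) = -(z/4 + (-4 + z)/(4*(5 + z)))/3 = -z/12 - (-4 + z)/(12*(5 + z)))
Q(R, l) = (l - R + (4 - l² - 6*l)/(12*(5 + l)))² (Q(R, l) = (((4 - l² - 6*l)/(12*(5 + l)) - R) + l)² = ((-R + (4 - l² - 6*l)/(12*(5 + l))) + l)² = (l - R + (4 - l² - 6*l)/(12*(5 + l)))²)
-44086 - Q(-198, 20) = -44086 - (-4 + 20² + 6*20 + 12*(5 + 20)*(-198 - 1*20))²/(144*(5 + 20)²) = -44086 - (-4 + 400 + 120 + 12*25*(-198 - 20))²/(144*25²) = -44086 - (-4 + 400 + 120 + 12*25*(-218))²/(144*625) = -44086 - (-4 + 400 + 120 - 65400)²/(144*625) = -44086 - (-64884)²/(144*625) = -44086 - 4209933456/(144*625) = -44086 - 1*29235649/625 = -44086 - 29235649/625 = -56789399/625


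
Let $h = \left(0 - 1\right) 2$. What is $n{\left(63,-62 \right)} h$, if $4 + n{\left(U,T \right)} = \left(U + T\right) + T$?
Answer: $130$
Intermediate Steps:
$h = -2$ ($h = \left(-1\right) 2 = -2$)
$n{\left(U,T \right)} = -4 + U + 2 T$ ($n{\left(U,T \right)} = -4 + \left(\left(U + T\right) + T\right) = -4 + \left(\left(T + U\right) + T\right) = -4 + \left(U + 2 T\right) = -4 + U + 2 T$)
$n{\left(63,-62 \right)} h = \left(-4 + 63 + 2 \left(-62\right)\right) \left(-2\right) = \left(-4 + 63 - 124\right) \left(-2\right) = \left(-65\right) \left(-2\right) = 130$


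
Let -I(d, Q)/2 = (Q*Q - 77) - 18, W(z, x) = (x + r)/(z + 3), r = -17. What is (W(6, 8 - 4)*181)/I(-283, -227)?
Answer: 2353/925812 ≈ 0.0025416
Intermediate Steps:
W(z, x) = (-17 + x)/(3 + z) (W(z, x) = (x - 17)/(z + 3) = (-17 + x)/(3 + z))
I(d, Q) = 190 - 2*Q**2 (I(d, Q) = -2*((Q*Q - 77) - 18) = -2*((Q**2 - 77) - 18) = -2*((-77 + Q**2) - 18) = -2*(-95 + Q**2) = 190 - 2*Q**2)
(W(6, 8 - 4)*181)/I(-283, -227) = (((-17 + (8 - 4))/(3 + 6))*181)/(190 - 2*(-227)**2) = (((-17 + 4)/9)*181)/(190 - 2*51529) = (((1/9)*(-13))*181)/(190 - 103058) = -13/9*181/(-102868) = -2353/9*(-1/102868) = 2353/925812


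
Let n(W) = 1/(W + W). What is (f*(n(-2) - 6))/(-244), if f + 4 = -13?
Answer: -425/976 ≈ -0.43545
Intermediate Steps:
n(W) = 1/(2*W)
f = -17 (f = -4 - 13 = -17)
(f*(n(-2) - 6))/(-244) = -17*((½)/(-2) - 6)/(-244) = -17*((½)*(-½) - 6)*(-1/244) = -17*(-¼ - 6)*(-1/244) = -17*(-25/4)*(-1/244) = (425/4)*(-1/244) = -425/976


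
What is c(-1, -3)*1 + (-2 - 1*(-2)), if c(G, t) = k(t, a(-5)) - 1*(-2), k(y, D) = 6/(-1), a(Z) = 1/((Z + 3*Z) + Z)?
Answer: -4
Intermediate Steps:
a(Z) = 1/(5*Z) (a(Z) = 1/(4*Z + Z) = 1/(5*Z))
k(y, D) = -6 (k(y, D) = 6*(-1) = -6)
c(G, t) = -4 (c(G, t) = -6 - 1*(-2) = -6 + 2 = -4)
c(-1, -3)*1 + (-2 - 1*(-2)) = -4*1 + (-2 - 1*(-2)) = -4 + (-2 + 2) = -4 + 0 = -4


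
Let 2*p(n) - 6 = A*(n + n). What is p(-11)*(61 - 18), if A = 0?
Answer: 129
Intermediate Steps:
p(n) = 3 (p(n) = 3 + (0*(n + n))/2 = 3 + (0*(2*n))/2 = 3 + (1/2)*0 = 3 + 0 = 3)
p(-11)*(61 - 18) = 3*(61 - 18) = 3*43 = 129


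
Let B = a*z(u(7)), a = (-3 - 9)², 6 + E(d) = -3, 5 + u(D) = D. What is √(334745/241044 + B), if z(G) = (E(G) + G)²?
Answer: √102512470395549/120522 ≈ 84.008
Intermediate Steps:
u(D) = -5 + D
E(d) = -9 (E(d) = -6 - 3 = -9)
z(G) = (-9 + G)²
a = 144 (a = (-12)² = 144)
B = 7056 (B = 144*(-9 + (-5 + 7))² = 144*(-9 + 2)² = 144*(-7)² = 144*49 = 7056)
√(334745/241044 + B) = √(334745/241044 + 7056) = √(1701141209/241044) = √102512470395549/120522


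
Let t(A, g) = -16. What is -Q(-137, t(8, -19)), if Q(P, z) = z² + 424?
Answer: -680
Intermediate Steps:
Q(P, z) = 424 + z²
-Q(-137, t(8, -19)) = -(424 + (-16)²) = -(424 + 256) = -1*680 = -680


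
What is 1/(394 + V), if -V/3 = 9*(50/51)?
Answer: 17/6248 ≈ 0.0027209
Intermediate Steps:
V = -450/17 (V = -27*50/51 = -3*150/17 = -450/17 ≈ -26.471)
1/(394 + V) = 1/(394 - 450/17) = 1/(6248/17) = 17/6248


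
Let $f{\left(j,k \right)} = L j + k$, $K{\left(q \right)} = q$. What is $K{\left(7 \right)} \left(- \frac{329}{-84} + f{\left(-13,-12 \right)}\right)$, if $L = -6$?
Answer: $\frac{5873}{12} \approx 489.42$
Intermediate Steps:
$f{\left(j,k \right)} = k - 6 j$ ($f{\left(j,k \right)} = - 6 j + k = k - 6 j$)
$K{\left(7 \right)} \left(- \frac{329}{-84} + f{\left(-13,-12 \right)}\right) = 7 \left(- \frac{329}{-84} - -66\right) = 7 \left(\left(-329\right) \left(- \frac{1}{84}\right) + \left(-12 + 78\right)\right) = 7 \left(\frac{47}{12} + 66\right) = 7 \cdot \frac{839}{12} = \frac{5873}{12}$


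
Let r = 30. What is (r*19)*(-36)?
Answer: -20520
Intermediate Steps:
(r*19)*(-36) = (30*19)*(-36) = 570*(-36) = -20520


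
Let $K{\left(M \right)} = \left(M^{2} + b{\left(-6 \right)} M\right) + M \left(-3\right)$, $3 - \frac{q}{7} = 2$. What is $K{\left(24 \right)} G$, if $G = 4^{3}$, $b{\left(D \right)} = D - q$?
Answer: $12288$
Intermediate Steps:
$q = 7$ ($q = 21 - 14 = 7$)
$b{\left(D \right)} = -7 + D$ ($b{\left(D \right)} = D - 7 = -7 + D$)
$G = 64$
$K{\left(M \right)} = M^{2} - 16 M$ ($K{\left(M \right)} = \left(M^{2} + \left(-7 - 6\right) M\right) + M \left(-3\right) = \left(M^{2} - 13 M\right) - 3 M = M^{2} - 16 M$)
$K{\left(24 \right)} G = 24 \left(-16 + 24\right) 64 = 24 \cdot 8 \cdot 64 = 192 \cdot 64 = 12288$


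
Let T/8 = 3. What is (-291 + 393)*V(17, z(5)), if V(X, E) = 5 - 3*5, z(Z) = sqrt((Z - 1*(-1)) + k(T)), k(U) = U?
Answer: -1020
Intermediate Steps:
T = 24 (T = 8*3 = 24)
z(Z) = sqrt(25 + Z) (z(Z) = sqrt((Z - 1*(-1)) + 24) = sqrt((Z + 1) + 24) = sqrt((1 + Z) + 24) = sqrt(25 + Z))
V(X, E) = -10 (V(X, E) = 5 - 15 = -10)
(-291 + 393)*V(17, z(5)) = (-291 + 393)*(-10) = 102*(-10) = -1020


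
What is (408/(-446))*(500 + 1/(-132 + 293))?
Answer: -16422204/35903 ≈ -457.40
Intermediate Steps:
(408/(-446))*(500 + 1/(-132 + 293)) = (408*(-1/446))*(500 + 1/161) = -204*(500 + 1/161)/223 = -204/223*80501/161 = -16422204/35903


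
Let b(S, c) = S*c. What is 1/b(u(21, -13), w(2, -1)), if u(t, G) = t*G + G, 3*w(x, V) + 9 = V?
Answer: 3/2860 ≈ 0.0010490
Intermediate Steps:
w(x, V) = -3 + V/3
u(t, G) = G + G*t (u(t, G) = G*t + G = G + G*t)
1/b(u(21, -13), w(2, -1)) = 1/((-13*(1 + 21))*(-3 + (1/3)*(-1))) = 1/((-13*22)*(-3 - 1/3)) = 1/(-286*(-10/3)) = 1/(2860/3) = 3/2860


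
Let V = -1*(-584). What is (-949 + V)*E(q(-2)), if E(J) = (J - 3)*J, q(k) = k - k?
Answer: 0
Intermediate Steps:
V = 584
q(k) = 0
E(J) = J*(-3 + J) (E(J) = (-3 + J)*J = J*(-3 + J))
(-949 + V)*E(q(-2)) = (-949 + 584)*(0*(-3 + 0)) = -0*(-3) = -365*0 = 0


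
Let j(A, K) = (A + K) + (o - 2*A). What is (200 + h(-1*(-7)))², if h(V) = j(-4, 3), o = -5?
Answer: 40804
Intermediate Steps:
j(A, K) = -5 + K - A (j(A, K) = (A + K) + (-5 - 2*A) = -5 + K - A)
h(V) = 2 (h(V) = -5 + 3 - 1*(-4) = -5 + 3 + 4 = 2)
(200 + h(-1*(-7)))² = (200 + 2)² = 202² = 40804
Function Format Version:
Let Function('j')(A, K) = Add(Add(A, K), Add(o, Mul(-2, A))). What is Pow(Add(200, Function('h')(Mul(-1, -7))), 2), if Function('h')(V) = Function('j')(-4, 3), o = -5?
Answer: 40804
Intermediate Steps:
Function('j')(A, K) = Add(-5, K, Mul(-1, A)) (Function('j')(A, K) = Add(Add(A, K), Add(-5, Mul(-2, A))) = Add(-5, K, Mul(-1, A)))
Function('h')(V) = 2 (Function('h')(V) = Add(-5, 3, Mul(-1, -4)) = Add(-5, 3, 4) = 2)
Pow(Add(200, Function('h')(Mul(-1, -7))), 2) = Pow(Add(200, 2), 2) = Pow(202, 2) = 40804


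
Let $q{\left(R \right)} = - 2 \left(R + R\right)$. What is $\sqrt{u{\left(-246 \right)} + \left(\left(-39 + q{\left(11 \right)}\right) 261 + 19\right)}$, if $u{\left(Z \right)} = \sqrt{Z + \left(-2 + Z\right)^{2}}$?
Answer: $\sqrt{-21644 + \sqrt{61258}} \approx 146.28 i$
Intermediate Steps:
$q{\left(R \right)} = - 4 R$ ($q{\left(R \right)} = - 2 \cdot 2 R = - 4 R$)
$\sqrt{u{\left(-246 \right)} + \left(\left(-39 + q{\left(11 \right)}\right) 261 + 19\right)} = \sqrt{\sqrt{-246 + \left(-2 - 246\right)^{2}} + \left(\left(-39 - 44\right) 261 + 19\right)} = \sqrt{\sqrt{-246 + \left(-248\right)^{2}} + \left(\left(-39 - 44\right) 261 + 19\right)} = \sqrt{\sqrt{-246 + 61504} + \left(\left(-83\right) 261 + 19\right)} = \sqrt{\sqrt{61258} + \left(-21663 + 19\right)} = \sqrt{\sqrt{61258} - 21644} = \sqrt{-21644 + \sqrt{61258}}$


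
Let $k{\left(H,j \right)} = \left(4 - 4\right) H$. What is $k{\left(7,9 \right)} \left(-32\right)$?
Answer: $0$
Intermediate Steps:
$k{\left(H,j \right)} = 0$ ($k{\left(H,j \right)} = 0 H = 0$)
$k{\left(7,9 \right)} \left(-32\right) = 0 \left(-32\right) = 0$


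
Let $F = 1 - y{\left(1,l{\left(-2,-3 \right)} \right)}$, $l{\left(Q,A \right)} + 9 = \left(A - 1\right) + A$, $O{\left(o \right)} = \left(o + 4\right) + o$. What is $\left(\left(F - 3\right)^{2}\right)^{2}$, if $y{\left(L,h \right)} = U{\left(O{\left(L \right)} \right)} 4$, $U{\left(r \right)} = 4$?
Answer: $104976$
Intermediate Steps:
$O{\left(o \right)} = 4 + 2 o$ ($O{\left(o \right)} = \left(4 + o\right) + o = 4 + 2 o$)
$l{\left(Q,A \right)} = -10 + 2 A$ ($l{\left(Q,A \right)} = -9 + \left(\left(A - 1\right) + A\right) = -9 + \left(\left(-1 + A\right) + A\right) = -9 + \left(-1 + 2 A\right) = -10 + 2 A$)
$y{\left(L,h \right)} = 16$ ($y{\left(L,h \right)} = 4 \cdot 4 = 16$)
$F = -15$ ($F = 1 - 16 = -15$)
$\left(\left(F - 3\right)^{2}\right)^{2} = \left(\left(-15 - 3\right)^{2}\right)^{2} = \left(\left(-18\right)^{2}\right)^{2} = 324^{2} = 104976$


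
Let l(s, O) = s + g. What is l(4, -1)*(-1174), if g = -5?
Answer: 1174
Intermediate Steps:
l(s, O) = -5 + s (l(s, O) = s - 5 = -5 + s)
l(4, -1)*(-1174) = (-5 + 4)*(-1174) = -1*(-1174) = 1174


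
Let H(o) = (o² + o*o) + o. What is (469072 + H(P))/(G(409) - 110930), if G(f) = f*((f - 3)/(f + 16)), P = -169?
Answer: -223560625/46979196 ≈ -4.7587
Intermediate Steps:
H(o) = o + 2*o² (H(o) = (o² + o²) + o = 2*o² + o = o + 2*o²)
G(f) = f*(-3 + f)/(16 + f) (G(f) = f*((-3 + f)/(16 + f)) = f*(-3 + f)/(16 + f))
(469072 + H(P))/(G(409) - 110930) = (469072 - 169*(1 + 2*(-169)))/(409*(-3 + 409)/(16 + 409) - 110930) = (469072 - 169*(1 - 338))/(409*406/425 - 110930) = (469072 - 169*(-337))/(409*(1/425)*406 - 110930) = (469072 + 56953)/(166054/425 - 110930) = 526025/(-46979196/425) = 526025*(-425/46979196) = -223560625/46979196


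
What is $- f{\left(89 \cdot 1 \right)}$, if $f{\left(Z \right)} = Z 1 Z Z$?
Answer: $-704969$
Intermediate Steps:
$f{\left(Z \right)} = Z^{3}$ ($f{\left(Z \right)} = Z Z Z = Z Z^{2} = Z^{3}$)
$- f{\left(89 \cdot 1 \right)} = - \left(89 \cdot 1\right)^{3} = - 89^{3} = \left(-1\right) 704969 = -704969$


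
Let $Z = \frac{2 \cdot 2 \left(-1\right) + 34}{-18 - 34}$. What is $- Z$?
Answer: $\frac{15}{26} \approx 0.57692$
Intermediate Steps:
$Z = - \frac{15}{26}$ ($Z = \frac{4 \left(-1\right) + 34}{-52} = - \frac{-4 + 34}{52} = \left(- \frac{1}{52}\right) 30 = - \frac{15}{26} \approx -0.57692$)
$- Z = \left(-1\right) \left(- \frac{15}{26}\right) = \frac{15}{26}$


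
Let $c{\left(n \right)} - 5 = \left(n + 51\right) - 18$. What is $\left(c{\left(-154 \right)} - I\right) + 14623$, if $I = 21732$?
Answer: $-7225$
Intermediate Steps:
$c{\left(n \right)} = 38 + n$ ($c{\left(n \right)} = 5 + \left(\left(n + 51\right) - 18\right) = 5 + \left(\left(51 + n\right) - 18\right) = 5 + \left(33 + n\right) = 38 + n$)
$\left(c{\left(-154 \right)} - I\right) + 14623 = \left(\left(38 - 154\right) - 21732\right) + 14623 = \left(-116 - 21732\right) + 14623 = -21848 + 14623 = -7225$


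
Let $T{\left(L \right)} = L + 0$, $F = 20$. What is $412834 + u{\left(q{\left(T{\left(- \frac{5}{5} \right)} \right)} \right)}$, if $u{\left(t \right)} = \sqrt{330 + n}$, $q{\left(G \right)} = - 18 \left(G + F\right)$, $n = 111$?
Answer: $412855$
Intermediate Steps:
$T{\left(L \right)} = L$
$q{\left(G \right)} = -360 - 18 G$ ($q{\left(G \right)} = - 18 \left(G + 20\right) = - 18 \left(20 + G\right) = -360 - 18 G$)
$u{\left(t \right)} = 21$ ($u{\left(t \right)} = \sqrt{330 + 111} = \sqrt{441} = 21$)
$412834 + u{\left(q{\left(T{\left(- \frac{5}{5} \right)} \right)} \right)} = 412834 + 21 = 412855$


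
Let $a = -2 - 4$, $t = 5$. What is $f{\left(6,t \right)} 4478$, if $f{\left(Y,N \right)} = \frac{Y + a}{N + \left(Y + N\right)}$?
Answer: $0$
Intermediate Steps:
$a = -6$ ($a = -2 - 4 = -6$)
$f{\left(Y,N \right)} = \frac{-6 + Y}{Y + 2 N}$ ($f{\left(Y,N \right)} = \frac{Y - 6}{N + \left(Y + N\right)} = \frac{-6 + Y}{N + \left(N + Y\right)} = \frac{-6 + Y}{Y + 2 N}$)
$f{\left(6,t \right)} 4478 = \frac{-6 + 6}{6 + 2 \cdot 5} \cdot 4478 = \frac{1}{6 + 10} \cdot 0 \cdot 4478 = \frac{1}{16} \cdot 0 \cdot 4478 = 0 \cdot 4478 = 0$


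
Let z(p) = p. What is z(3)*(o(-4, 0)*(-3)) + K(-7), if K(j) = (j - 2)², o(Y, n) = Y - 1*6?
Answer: 171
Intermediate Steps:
o(Y, n) = -6 + Y (o(Y, n) = Y - 6 = -6 + Y)
K(j) = (-2 + j)²
z(3)*(o(-4, 0)*(-3)) + K(-7) = 3*((-6 - 4)*(-3)) + (-2 - 7)² = 3*(-10*(-3)) + (-9)² = 3*30 + 81 = 90 + 81 = 171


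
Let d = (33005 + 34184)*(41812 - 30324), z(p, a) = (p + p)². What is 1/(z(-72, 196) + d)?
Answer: 1/771887968 ≈ 1.2955e-9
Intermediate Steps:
z(p, a) = 4*p² (z(p, a) = (2*p)² = 4*p²)
d = 771867232 (d = 67189*11488 = 771867232)
1/(z(-72, 196) + d) = 1/(4*(-72)² + 771867232) = 1/(4*5184 + 771867232) = 1/(20736 + 771867232) = 1/771887968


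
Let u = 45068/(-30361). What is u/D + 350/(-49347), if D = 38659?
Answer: -413028035246/57919851937953 ≈ -0.0071310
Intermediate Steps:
u = -45068/30361 (u = 45068*(-1/30361) = -45068/30361 ≈ -1.4844)
u/D + 350/(-49347) = -45068/30361/38659 + 350/(-49347) = -45068/30361*1/38659 + 350*(-1/49347) = -45068/1173725899 - 350/49347 = -413028035246/57919851937953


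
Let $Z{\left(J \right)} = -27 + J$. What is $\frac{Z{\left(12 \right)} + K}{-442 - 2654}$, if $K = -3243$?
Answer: $\frac{181}{172} \approx 1.0523$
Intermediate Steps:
$\frac{Z{\left(12 \right)} + K}{-442 - 2654} = \frac{\left(-27 + 12\right) - 3243}{-442 - 2654} = \frac{-15 - 3243}{-3096} = \left(-3258\right) \left(- \frac{1}{3096}\right) = \frac{181}{172}$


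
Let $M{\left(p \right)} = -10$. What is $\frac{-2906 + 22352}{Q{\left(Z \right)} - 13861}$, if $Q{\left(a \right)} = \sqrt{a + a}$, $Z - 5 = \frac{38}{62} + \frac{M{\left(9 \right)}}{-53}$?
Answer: $- \frac{147618624286}{105221723113} - \frac{12964 \sqrt{7830538}}{105221723113} \approx -1.4033$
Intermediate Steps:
$Z = \frac{9532}{1643}$ ($Z = 5 + \left(\frac{38}{62} - \frac{10}{-53}\right) = 5 + \left(38 \cdot \frac{1}{62} - - \frac{10}{53}\right) = 5 + \left(\frac{19}{31} + \frac{10}{53}\right) = 5 + \frac{1317}{1643} = \frac{9532}{1643} \approx 5.8016$)
$Q{\left(a \right)} = \sqrt{2} \sqrt{a}$ ($Q{\left(a \right)} = \sqrt{2 a} = \sqrt{2} \sqrt{a}$)
$\frac{-2906 + 22352}{Q{\left(Z \right)} - 13861} = \frac{-2906 + 22352}{\sqrt{2} \sqrt{\frac{9532}{1643}} - 13861} = \frac{19446}{\sqrt{2} \frac{2 \sqrt{3915269}}{1643} - 13861} = \frac{19446}{\frac{2 \sqrt{7830538}}{1643} - 13861} = \frac{19446}{-13861 + \frac{2 \sqrt{7830538}}{1643}}$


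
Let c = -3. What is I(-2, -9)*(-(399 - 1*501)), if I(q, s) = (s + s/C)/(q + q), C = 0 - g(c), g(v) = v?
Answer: 306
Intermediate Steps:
C = 3 (C = 0 - 1*(-3) = 0 + 3 = 3)
I(q, s) = 2*s/(3*q) (I(q, s) = (s + s/3)/(q + q) = (s + s*(⅓))/((2*q)) = (s + s/3)*(1/(2*q)) = (4*s/3)*(1/(2*q)) = 2*s/(3*q))
I(-2, -9)*(-(399 - 1*501)) = ((⅔)*(-9)/(-2))*(-(399 - 1*501)) = ((⅔)*(-9)*(-½))*(-(399 - 501)) = 3*(-1*(-102)) = 3*102 = 306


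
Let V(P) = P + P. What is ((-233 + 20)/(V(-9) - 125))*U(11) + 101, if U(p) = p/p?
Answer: 14656/143 ≈ 102.49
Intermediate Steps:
V(P) = 2*P
U(p) = 1
((-233 + 20)/(V(-9) - 125))*U(11) + 101 = ((-233 + 20)/(2*(-9) - 125))*1 + 101 = -213/(-18 - 125)*1 + 101 = -213/(-143)*1 + 101 = -213*(-1/143)*1 + 101 = (213/143)*1 + 101 = 213/143 + 101 = 14656/143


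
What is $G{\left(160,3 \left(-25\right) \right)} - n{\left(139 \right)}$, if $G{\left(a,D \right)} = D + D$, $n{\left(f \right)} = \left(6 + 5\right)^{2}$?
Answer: $-271$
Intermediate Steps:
$n{\left(f \right)} = 121$ ($n{\left(f \right)} = 11^{2} = 121$)
$G{\left(a,D \right)} = 2 D$
$G{\left(160,3 \left(-25\right) \right)} - n{\left(139 \right)} = 2 \cdot 3 \left(-25\right) - 121 = 2 \left(-75\right) - 121 = -150 - 121 = -271$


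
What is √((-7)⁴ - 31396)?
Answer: I*√28995 ≈ 170.28*I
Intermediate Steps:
√((-7)⁴ - 31396) = √(2401 - 31396) = √(-28995) = I*√28995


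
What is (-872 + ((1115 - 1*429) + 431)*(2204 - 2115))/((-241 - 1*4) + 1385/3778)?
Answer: -124095966/308075 ≈ -402.81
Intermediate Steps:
(-872 + ((1115 - 1*429) + 431)*(2204 - 2115))/((-241 - 1*4) + 1385/3778) = (-872 + ((1115 - 429) + 431)*89)/((-241 - 4) + 1385*(1/3778)) = (-872 + (686 + 431)*89)/(-245 + 1385/3778) = (-872 + 1117*89)/(-924225/3778) = (-872 + 99413)*(-3778/924225) = 98541*(-3778/924225) = -124095966/308075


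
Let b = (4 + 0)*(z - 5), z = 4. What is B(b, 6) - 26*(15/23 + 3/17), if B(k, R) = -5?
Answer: -10379/391 ≈ -26.545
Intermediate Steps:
b = -4 (b = (4 + 0)*(4 - 5) = 4*(-1) = -4)
B(b, 6) - 26*(15/23 + 3/17) = -5 - 26*(15/23 + 3/17) = -5 - 26*324/391 = -5 - 8424/391 = -10379/391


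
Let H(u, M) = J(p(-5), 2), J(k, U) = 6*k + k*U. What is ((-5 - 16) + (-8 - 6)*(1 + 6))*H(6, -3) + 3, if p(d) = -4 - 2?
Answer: 5715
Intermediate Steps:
p(d) = -6
J(k, U) = 6*k + U*k
H(u, M) = -48 (H(u, M) = -6*(6 + 2) = -6*8 = -48)
((-5 - 16) + (-8 - 6)*(1 + 6))*H(6, -3) + 3 = ((-5 - 16) + (-8 - 6)*(1 + 6))*(-48) + 3 = (-21 - 14*7)*(-48) + 3 = (-21 - 98)*(-48) + 3 = -119*(-48) + 3 = 5712 + 3 = 5715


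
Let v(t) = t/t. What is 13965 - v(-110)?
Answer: 13964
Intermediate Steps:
v(t) = 1
13965 - v(-110) = 13965 - 1*1 = 13965 - 1 = 13964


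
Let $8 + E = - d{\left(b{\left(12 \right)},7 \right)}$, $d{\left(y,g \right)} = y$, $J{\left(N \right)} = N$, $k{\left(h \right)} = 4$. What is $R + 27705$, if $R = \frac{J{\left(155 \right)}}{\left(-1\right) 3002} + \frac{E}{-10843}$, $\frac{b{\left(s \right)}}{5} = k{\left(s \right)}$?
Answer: $\frac{128830737003}{4650098} \approx 27705.0$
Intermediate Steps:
$b{\left(s \right)} = 20$ ($b{\left(s \right)} = 5 \cdot 4 = 20$)
$E = -28$ ($E = -8 - 20 = -28$)
$R = - \frac{228087}{4650098}$ ($R = \frac{155}{\left(-1\right) 3002} - \frac{28}{-10843} = \frac{155}{-3002} - - \frac{4}{1549} = 155 \left(- \frac{1}{3002}\right) + \frac{4}{1549} = - \frac{155}{3002} + \frac{4}{1549} = - \frac{228087}{4650098} \approx -0.04905$)
$R + 27705 = - \frac{228087}{4650098} + 27705 = \frac{128830737003}{4650098}$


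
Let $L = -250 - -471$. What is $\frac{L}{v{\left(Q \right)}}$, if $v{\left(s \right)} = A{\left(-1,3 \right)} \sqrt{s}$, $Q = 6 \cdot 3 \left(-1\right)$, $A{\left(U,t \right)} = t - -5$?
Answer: $- \frac{221 i \sqrt{2}}{48} \approx - 6.5113 i$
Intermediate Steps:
$A{\left(U,t \right)} = 5 + t$ ($A{\left(U,t \right)} = t + 5 = 5 + t$)
$Q = -18$ ($Q = 18 \left(-1\right) = -18$)
$L = 221$ ($L = -250 + 471 = 221$)
$v{\left(s \right)} = 8 \sqrt{s}$ ($v{\left(s \right)} = \left(5 + 3\right) \sqrt{s} = 8 \sqrt{s}$)
$\frac{L}{v{\left(Q \right)}} = \frac{221}{8 \sqrt{-18}} = \frac{221}{8 \cdot 3 i \sqrt{2}} = \frac{221}{24 i \sqrt{2}} = 221 \left(- \frac{i \sqrt{2}}{48}\right) = - \frac{221 i \sqrt{2}}{48}$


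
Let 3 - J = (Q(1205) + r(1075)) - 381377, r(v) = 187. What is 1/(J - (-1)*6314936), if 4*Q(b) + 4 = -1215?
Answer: 4/26785735 ≈ 1.4933e-7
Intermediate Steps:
Q(b) = -1219/4 (Q(b) = -1 + (¼)*(-1215) = -1 - 1215/4 = -1219/4)
J = 1525991/4 (J = 3 - ((-1219/4 + 187) - 381377) = 3 - (-471/4 - 381377) = 3 - 1*(-1525979/4) = 3 + 1525979/4 = 1525991/4 ≈ 3.8150e+5)
1/(J - (-1)*6314936) = 1/(1525991/4 - (-1)*6314936) = 1/(1525991/4 - 1*(-6314936)) = 1/(1525991/4 + 6314936) = 1/(26785735/4) = 4/26785735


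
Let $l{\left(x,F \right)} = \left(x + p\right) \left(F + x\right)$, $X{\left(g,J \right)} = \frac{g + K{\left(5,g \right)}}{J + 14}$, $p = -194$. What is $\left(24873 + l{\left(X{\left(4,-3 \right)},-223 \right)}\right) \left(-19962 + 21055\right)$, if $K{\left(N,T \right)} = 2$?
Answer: $\frac{8981015957}{121} \approx 7.4223 \cdot 10^{7}$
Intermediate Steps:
$X{\left(g,J \right)} = \frac{2 + g}{14 + J}$ ($X{\left(g,J \right)} = \frac{g + 2}{J + 14} = \frac{2 + g}{14 + J}$)
$l{\left(x,F \right)} = \left(-194 + x\right) \left(F + x\right)$ ($l{\left(x,F \right)} = \left(x - 194\right) \left(F + x\right) = \left(-194 + x\right) \left(F + x\right)$)
$\left(24873 + l{\left(X{\left(4,-3 \right)},-223 \right)}\right) \left(-19962 + 21055\right) = \left(24873 - \left(-43262 - \frac{\left(2 + 4\right)^{2}}{\left(14 - 3\right)^{2}} + \frac{417 \left(2 + 4\right)}{14 - 3}\right)\right) \left(-19962 + 21055\right) = \left(24873 + \left(\left(\frac{1}{11} \cdot 6\right)^{2} + 43262 - 194 \cdot \frac{1}{11} \cdot 6 - 223 \cdot \frac{1}{11} \cdot 6\right)\right) 1093 = \left(24873 + \left(\left(\frac{6}{11}\right)^{2} + 43262 - \frac{1164}{11} - \frac{1338}{11}\right)\right) 1093 = \left(24873 + \left(\frac{36}{121} + 43262 - \frac{1164}{11} - \frac{1338}{11}\right)\right) 1093 = \left(24873 + \frac{5207216}{121}\right) 1093 = \frac{8216849}{121} \cdot 1093 = \frac{8981015957}{121}$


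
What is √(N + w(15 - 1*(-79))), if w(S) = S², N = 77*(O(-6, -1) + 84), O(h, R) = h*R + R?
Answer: √15689 ≈ 125.26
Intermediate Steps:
O(h, R) = R + R*h (O(h, R) = R*h + R = R + R*h)
N = 6853 (N = 77*(-(1 - 6) + 84) = 77*(-1*(-5) + 84) = 77*(5 + 84) = 77*89 = 6853)
√(N + w(15 - 1*(-79))) = √(6853 + (15 - 1*(-79))²) = √(6853 + (15 + 79)²) = √(6853 + 94²) = √(6853 + 8836) = √15689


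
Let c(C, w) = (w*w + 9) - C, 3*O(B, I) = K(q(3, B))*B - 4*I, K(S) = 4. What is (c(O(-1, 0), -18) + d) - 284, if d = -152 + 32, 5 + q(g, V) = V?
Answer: -209/3 ≈ -69.667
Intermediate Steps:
q(g, V) = -5 + V
d = -120
O(B, I) = -4*I/3 + 4*B/3 (O(B, I) = (4*B - 4*I)/3 = (-4*I + 4*B)/3 = -4*I/3 + 4*B/3)
c(C, w) = 9 + w² - C (c(C, w) = (w² + 9) - C = (9 + w²) - C = 9 + w² - C)
(c(O(-1, 0), -18) + d) - 284 = ((9 + (-18)² - (-4/3*0 + (4/3)*(-1))) - 120) - 284 = ((9 + 324 - (0 - 4/3)) - 120) - 284 = ((9 + 324 - 1*(-4/3)) - 120) - 284 = ((9 + 324 + 4/3) - 120) - 284 = (1003/3 - 120) - 284 = 643/3 - 284 = -209/3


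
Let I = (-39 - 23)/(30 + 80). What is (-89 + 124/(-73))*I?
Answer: 205251/4015 ≈ 51.121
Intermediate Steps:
I = -31/55 (I = -62/110 = -62*1/110 = -31/55 ≈ -0.56364)
(-89 + 124/(-73))*I = (-89 + 124/(-73))*(-31/55) = (-89 + 124*(-1/73))*(-31/55) = (-89 - 124/73)*(-31/55) = -6621/73*(-31/55) = 205251/4015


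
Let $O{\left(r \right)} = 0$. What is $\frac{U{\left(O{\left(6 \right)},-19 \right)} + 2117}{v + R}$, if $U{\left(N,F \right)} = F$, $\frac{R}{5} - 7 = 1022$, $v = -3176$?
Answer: $\frac{2098}{1969} \approx 1.0655$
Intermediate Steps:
$R = 5145$ ($R = 35 + 5 \cdot 1022 = 35 + 5110 = 5145$)
$\frac{U{\left(O{\left(6 \right)},-19 \right)} + 2117}{v + R} = \frac{-19 + 2117}{-3176 + 5145} = \frac{2098}{1969}$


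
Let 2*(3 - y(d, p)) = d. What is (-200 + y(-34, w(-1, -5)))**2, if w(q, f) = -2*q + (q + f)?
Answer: 32400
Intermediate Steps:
w(q, f) = f - q (w(q, f) = -2*q + (f + q) = f - q)
y(d, p) = 3 - d/2
(-200 + y(-34, w(-1, -5)))**2 = (-200 + (3 - 1/2*(-34)))**2 = (-200 + (3 + 17))**2 = (-200 + 20)**2 = (-180)**2 = 32400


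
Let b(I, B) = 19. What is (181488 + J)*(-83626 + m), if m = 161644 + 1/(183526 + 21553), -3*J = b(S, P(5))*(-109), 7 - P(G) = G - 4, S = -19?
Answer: 8744479890539305/615237 ≈ 1.4213e+10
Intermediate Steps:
P(G) = 11 - G (P(G) = 7 - (G - 4) = 7 - (-4 + G) = 7 + (4 - G) = 11 - G)
J = 2071/3 (J = -19*(-109)/3 = -⅓*(-2071) = 2071/3 ≈ 690.33)
m = 33149789877/205079 (m = 161644 + 1/205079 = 33149789877/205079 ≈ 1.6164e+5)
(181488 + J)*(-83626 + m) = (181488 + 2071/3)*(-83626 + 33149789877/205079) = (546535/3)*(15999853423/205079) = 8744479890539305/615237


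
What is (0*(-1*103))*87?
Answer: 0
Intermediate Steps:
(0*(-1*103))*87 = (0*(-103))*87 = 0*87 = 0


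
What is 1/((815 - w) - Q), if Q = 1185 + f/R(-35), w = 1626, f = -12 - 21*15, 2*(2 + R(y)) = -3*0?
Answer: -2/4319 ≈ -0.00046307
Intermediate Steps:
R(y) = -2 (R(y) = -2 + (-3*0)/2 = -2 + (½)*0 = -2 + 0 = -2)
f = -327 (f = -12 - 315 = -327)
Q = 2697/2 (Q = 1185 - 327/(-2) = 1185 - 327*(-½) = 1185 + 327/2 = 2697/2 ≈ 1348.5)
1/((815 - w) - Q) = 1/((815 - 1*1626) - 1*2697/2) = 1/((815 - 1626) - 2697/2) = 1/(-811 - 2697/2) = 1/(-4319/2) = -2/4319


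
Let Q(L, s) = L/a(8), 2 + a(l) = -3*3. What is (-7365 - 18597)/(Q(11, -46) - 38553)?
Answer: 12981/19277 ≈ 0.67339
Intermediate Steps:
a(l) = -11 (a(l) = -2 - 3*3 = -2 - 9 = -11)
Q(L, s) = -L/11 (Q(L, s) = L/(-11) = L*(-1/11) = -L/11)
(-7365 - 18597)/(Q(11, -46) - 38553) = (-7365 - 18597)/(-1/11*11 - 38553) = -25962/(-1 - 38553) = -25962/(-38554) = -25962*(-1/38554) = 12981/19277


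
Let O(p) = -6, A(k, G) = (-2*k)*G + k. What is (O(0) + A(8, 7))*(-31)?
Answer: 3410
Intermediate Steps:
A(k, G) = k - 2*G*k (A(k, G) = -2*G*k + k = k - 2*G*k)
(O(0) + A(8, 7))*(-31) = (-6 + 8*(1 - 2*7))*(-31) = (-6 + 8*(1 - 14))*(-31) = (-6 + 8*(-13))*(-31) = (-6 - 104)*(-31) = -110*(-31) = 3410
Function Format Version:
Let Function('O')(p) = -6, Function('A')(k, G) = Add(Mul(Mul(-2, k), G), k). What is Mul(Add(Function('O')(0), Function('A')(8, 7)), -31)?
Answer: 3410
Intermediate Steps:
Function('A')(k, G) = Add(k, Mul(-2, G, k)) (Function('A')(k, G) = Add(Mul(-2, G, k), k) = Add(k, Mul(-2, G, k)))
Mul(Add(Function('O')(0), Function('A')(8, 7)), -31) = Mul(Add(-6, Mul(8, Add(1, Mul(-2, 7)))), -31) = Mul(Add(-6, Mul(8, Add(1, -14))), -31) = Mul(Add(-6, Mul(8, -13)), -31) = Mul(Add(-6, -104), -31) = Mul(-110, -31) = 3410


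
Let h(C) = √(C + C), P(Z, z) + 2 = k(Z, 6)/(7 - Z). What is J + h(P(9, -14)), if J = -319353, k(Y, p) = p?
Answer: -319353 + I*√10 ≈ -3.1935e+5 + 3.1623*I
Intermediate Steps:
P(Z, z) = -2 + 6/(7 - Z)
h(C) = √2*√C (h(C) = √(2*C) = √2*√C)
J + h(P(9, -14)) = -319353 + √2*√(2*(4 - 1*9)/(-7 + 9)) = -319353 + √2*√(2*(4 - 9)/2) = -319353 + √2*√(2*(½)*(-5)) = -319353 + √2*√(-5) = -319353 + √2*(I*√5) = -319353 + I*√10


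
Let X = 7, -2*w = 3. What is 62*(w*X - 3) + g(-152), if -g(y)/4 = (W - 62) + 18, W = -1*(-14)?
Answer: -717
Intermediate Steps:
w = -3/2 (w = -½*3 = -3/2 ≈ -1.5000)
W = 14
g(y) = 120 (g(y) = -4*((14 - 62) + 18) = -4*(-48 + 18) = -4*(-30) = 120)
62*(w*X - 3) + g(-152) = 62*(-3/2*7 - 3) + 120 = 62*(-21/2 - 3) + 120 = 62*(-27/2) + 120 = -837 + 120 = -717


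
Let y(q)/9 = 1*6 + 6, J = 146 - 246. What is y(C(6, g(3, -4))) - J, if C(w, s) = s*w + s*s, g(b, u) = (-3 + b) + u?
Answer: 208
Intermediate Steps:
g(b, u) = -3 + b + u
C(w, s) = s² + s*w (C(w, s) = s*w + s² = s² + s*w)
J = -100
y(q) = 108 (y(q) = 9*(1*6 + 6) = 9*(6 + 6) = 9*12 = 108)
y(C(6, g(3, -4))) - J = 108 - 1*(-100) = 108 + 100 = 208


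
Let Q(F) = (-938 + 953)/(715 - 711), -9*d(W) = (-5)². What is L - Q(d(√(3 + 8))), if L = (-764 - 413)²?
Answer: 5541301/4 ≈ 1.3853e+6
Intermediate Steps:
d(W) = -25/9 (d(W) = -⅑*(-5)² = -⅑*25 = -25/9)
Q(F) = 15/4
L = 1385329 (L = (-1177)² = 1385329)
L - Q(d(√(3 + 8))) = 1385329 - 1*15/4 = 1385329 - 15/4 = 5541301/4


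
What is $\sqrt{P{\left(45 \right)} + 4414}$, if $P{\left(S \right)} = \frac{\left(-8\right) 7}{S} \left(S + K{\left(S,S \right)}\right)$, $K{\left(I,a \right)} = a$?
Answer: $3 \sqrt{478} \approx 65.59$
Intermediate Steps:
$P{\left(S \right)} = -112$ ($P{\left(S \right)} = \frac{\left(-8\right) 7}{S} \left(S + S\right) = - \frac{56}{S} 2 S = -112$)
$\sqrt{P{\left(45 \right)} + 4414} = \sqrt{-112 + 4414} = \sqrt{4302} = 3 \sqrt{478}$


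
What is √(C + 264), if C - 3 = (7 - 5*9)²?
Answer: √1711 ≈ 41.364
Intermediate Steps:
C = 1447 (C = 3 + (7 - 5*9)² = 3 + (7 - 45)² = 3 + (-38)² = 3 + 1444 = 1447)
√(C + 264) = √(1447 + 264) = √1711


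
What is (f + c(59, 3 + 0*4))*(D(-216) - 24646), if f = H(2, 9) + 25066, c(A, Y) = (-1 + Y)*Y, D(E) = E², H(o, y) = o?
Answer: 551878740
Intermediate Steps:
c(A, Y) = Y*(-1 + Y)
f = 25068 (f = 2 + 25066 = 25068)
(f + c(59, 3 + 0*4))*(D(-216) - 24646) = (25068 + (3 + 0*4)*(-1 + (3 + 0*4)))*((-216)² - 24646) = (25068 + (3 + 0)*(-1 + (3 + 0)))*(46656 - 24646) = (25068 + 3*(-1 + 3))*22010 = (25068 + 3*2)*22010 = (25068 + 6)*22010 = 25074*22010 = 551878740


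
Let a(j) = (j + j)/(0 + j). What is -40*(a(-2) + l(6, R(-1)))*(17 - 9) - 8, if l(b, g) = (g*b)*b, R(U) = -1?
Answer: 10872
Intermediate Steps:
a(j) = 2 (a(j) = (2*j)/j = 2)
l(b, g) = g*b² (l(b, g) = (b*g)*b = g*b²)
-40*(a(-2) + l(6, R(-1)))*(17 - 9) - 8 = -40*(2 - 1*6²)*(17 - 9) - 8 = -40*(2 - 1*36)*8 - 8 = -40*(2 - 36)*8 - 8 = -(-1360)*8 - 8 = -40*(-272) - 8 = 10880 - 8 = 10872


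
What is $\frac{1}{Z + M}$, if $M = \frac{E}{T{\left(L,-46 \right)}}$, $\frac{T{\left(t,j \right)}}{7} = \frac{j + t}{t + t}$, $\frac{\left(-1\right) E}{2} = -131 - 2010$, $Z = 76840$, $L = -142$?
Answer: $\frac{329}{25584382} \approx 1.2859 \cdot 10^{-5}$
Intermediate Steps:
$E = 4282$ ($E = - 2 \left(-131 - 2010\right) = \left(-2\right) \left(-2141\right) = 4282$)
$T{\left(t,j \right)} = \frac{7 \left(j + t\right)}{2 t}$ ($T{\left(t,j \right)} = 7 \frac{j + t}{t + t} = 7 \frac{j + t}{2 t} = \frac{7 \left(j + t\right)}{2 t}$)
$M = \frac{304022}{329}$ ($M = \frac{4282}{\frac{7}{2} \frac{1}{-142} \left(-46 - 142\right)} = \frac{4282}{\frac{7}{2} \left(- \frac{1}{142}\right) \left(-188\right)} = \frac{4282}{\frac{329}{71}} = 4282 \cdot \frac{71}{329} = \frac{304022}{329} \approx 924.08$)
$\frac{1}{Z + M} = \frac{1}{76840 + \frac{304022}{329}} = \frac{1}{\frac{25584382}{329}} = \frac{329}{25584382}$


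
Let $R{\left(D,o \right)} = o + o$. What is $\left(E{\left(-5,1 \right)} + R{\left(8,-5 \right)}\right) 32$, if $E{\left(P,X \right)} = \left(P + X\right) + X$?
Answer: $-416$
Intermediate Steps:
$R{\left(D,o \right)} = 2 o$
$E{\left(P,X \right)} = P + 2 X$
$\left(E{\left(-5,1 \right)} + R{\left(8,-5 \right)}\right) 32 = \left(\left(-5 + 2 \cdot 1\right) + 2 \left(-5\right)\right) 32 = \left(\left(-5 + 2\right) - 10\right) 32 = \left(-3 - 10\right) 32 = \left(-13\right) 32 = -416$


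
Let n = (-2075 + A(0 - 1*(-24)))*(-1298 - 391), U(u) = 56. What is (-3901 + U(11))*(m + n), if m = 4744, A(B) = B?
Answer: -13337855135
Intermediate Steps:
n = 3464139 (n = (-2075 + (0 - 1*(-24)))*(-1298 - 391) = (-2075 + (0 + 24))*(-1689) = (-2075 + 24)*(-1689) = -2051*(-1689) = 3464139)
(-3901 + U(11))*(m + n) = (-3901 + 56)*(4744 + 3464139) = -3845*3468883 = -13337855135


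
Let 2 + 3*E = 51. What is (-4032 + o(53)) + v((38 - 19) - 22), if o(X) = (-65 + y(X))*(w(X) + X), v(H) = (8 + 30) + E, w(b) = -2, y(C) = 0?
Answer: -21878/3 ≈ -7292.7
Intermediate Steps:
E = 49/3 (E = -2/3 + (1/3)*51 = -2/3 + 17 = 49/3 ≈ 16.333)
v(H) = 163/3 (v(H) = (8 + 30) + 49/3 = 38 + 49/3 = 163/3)
o(X) = 130 - 65*X (o(X) = (-65 + 0)*(-2 + X) = -65*(-2 + X) = 130 - 65*X)
(-4032 + o(53)) + v((38 - 19) - 22) = (-4032 + (130 - 65*53)) + 163/3 = (-4032 + (130 - 3445)) + 163/3 = (-4032 - 3315) + 163/3 = -7347 + 163/3 = -21878/3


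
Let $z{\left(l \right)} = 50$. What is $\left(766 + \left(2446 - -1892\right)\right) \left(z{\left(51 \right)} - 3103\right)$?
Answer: $-15582512$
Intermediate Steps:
$\left(766 + \left(2446 - -1892\right)\right) \left(z{\left(51 \right)} - 3103\right) = \left(766 + \left(2446 - -1892\right)\right) \left(50 - 3103\right) = \left(766 + \left(2446 + 1892\right)\right) \left(-3053\right) = \left(766 + 4338\right) \left(-3053\right) = 5104 \left(-3053\right) = -15582512$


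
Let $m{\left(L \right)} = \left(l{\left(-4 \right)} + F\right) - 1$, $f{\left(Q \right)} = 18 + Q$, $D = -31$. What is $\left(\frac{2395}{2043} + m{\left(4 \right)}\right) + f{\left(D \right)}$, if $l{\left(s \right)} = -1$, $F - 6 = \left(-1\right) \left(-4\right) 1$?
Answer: $- \frac{7820}{2043} \approx -3.8277$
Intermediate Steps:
$F = 10$ ($F = 6 + \left(-1\right) \left(-4\right) 1 = 6 + 4 \cdot 1 = 6 + 4 = 10$)
$m{\left(L \right)} = 8$ ($m{\left(L \right)} = \left(-1 + 10\right) - 1 = 9 - 1 = 8$)
$\left(\frac{2395}{2043} + m{\left(4 \right)}\right) + f{\left(D \right)} = \left(\frac{2395}{2043} + 8\right) + \left(18 - 31\right) = \left(2395 \cdot \frac{1}{2043} + 8\right) - 13 = \left(\frac{2395}{2043} + 8\right) - 13 = \frac{18739}{2043} - 13 = - \frac{7820}{2043}$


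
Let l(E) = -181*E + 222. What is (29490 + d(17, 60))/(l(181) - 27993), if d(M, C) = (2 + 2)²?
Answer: -14753/30266 ≈ -0.48744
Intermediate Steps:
d(M, C) = 16 (d(M, C) = 4² = 16)
l(E) = 222 - 181*E
(29490 + d(17, 60))/(l(181) - 27993) = (29490 + 16)/((222 - 181*181) - 27993) = 29506/((222 - 32761) - 27993) = 29506/(-32539 - 27993) = 29506/(-60532) = 29506*(-1/60532) = -14753/30266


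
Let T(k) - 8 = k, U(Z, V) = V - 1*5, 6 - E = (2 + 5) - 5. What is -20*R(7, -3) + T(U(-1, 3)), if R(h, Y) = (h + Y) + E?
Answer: -154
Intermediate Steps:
E = 4 (E = 6 - ((2 + 5) - 5) = 6 - (7 - 5) = 6 - 1*2 = 6 - 2 = 4)
U(Z, V) = -5 + V (U(Z, V) = V - 5 = -5 + V)
T(k) = 8 + k
R(h, Y) = 4 + Y + h (R(h, Y) = (h + Y) + 4 = (Y + h) + 4 = 4 + Y + h)
-20*R(7, -3) + T(U(-1, 3)) = -20*(4 - 3 + 7) + (8 + (-5 + 3)) = -20*8 + (8 - 2) = -160 + 6 = -154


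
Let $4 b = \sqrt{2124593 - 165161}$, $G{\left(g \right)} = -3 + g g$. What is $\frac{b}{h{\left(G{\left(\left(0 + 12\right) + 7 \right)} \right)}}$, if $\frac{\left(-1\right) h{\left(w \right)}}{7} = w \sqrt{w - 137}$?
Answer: $- \frac{\sqrt{108258618}}{1107652} \approx -0.0093935$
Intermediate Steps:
$G{\left(g \right)} = -3 + g^{2}$
$h{\left(w \right)} = - 7 w \sqrt{-137 + w}$ ($h{\left(w \right)} = - 7 w \sqrt{w - 137} = - 7 w \sqrt{-137 + w}$)
$b = \frac{\sqrt{489858}}{2}$ ($b = \frac{\sqrt{2124593 - 165161}}{4} = \frac{\sqrt{1959432}}{4} = \frac{2 \sqrt{489858}}{4} = \frac{\sqrt{489858}}{2} \approx 349.95$)
$\frac{b}{h{\left(G{\left(\left(0 + 12\right) + 7 \right)} \right)}} = \frac{\frac{1}{2} \sqrt{489858}}{\left(-7\right) \left(-3 + \left(\left(0 + 12\right) + 7\right)^{2}\right) \sqrt{-137 - \left(3 - \left(\left(0 + 12\right) + 7\right)^{2}\right)}} = \frac{\frac{1}{2} \sqrt{489858}}{\left(-7\right) \left(-3 + \left(12 + 7\right)^{2}\right) \sqrt{-137 - \left(3 - \left(12 + 7\right)^{2}\right)}} = \frac{\frac{1}{2} \sqrt{489858}}{\left(-7\right) \left(-3 + 19^{2}\right) \sqrt{-137 - \left(3 - 19^{2}\right)}} = \frac{\frac{1}{2} \sqrt{489858}}{\left(-7\right) \left(-3 + 361\right) \sqrt{-137 + \left(-3 + 361\right)}} = \frac{\frac{1}{2} \sqrt{489858}}{\left(-7\right) 358 \sqrt{-137 + 358}} = \frac{\frac{1}{2} \sqrt{489858}}{\left(-7\right) 358 \sqrt{221}} = \frac{\frac{1}{2} \sqrt{489858}}{\left(-2506\right) \sqrt{221}} = \frac{\sqrt{489858}}{2} \left(- \frac{\sqrt{221}}{553826}\right) = - \frac{\sqrt{108258618}}{1107652}$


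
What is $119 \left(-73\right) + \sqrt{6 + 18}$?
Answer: $-8687 + 2 \sqrt{6} \approx -8682.1$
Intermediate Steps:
$119 \left(-73\right) + \sqrt{6 + 18} = -8687 + \sqrt{24} = -8687 + 2 \sqrt{6}$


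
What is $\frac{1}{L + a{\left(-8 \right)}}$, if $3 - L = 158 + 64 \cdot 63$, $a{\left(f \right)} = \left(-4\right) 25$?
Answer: $- \frac{1}{4287} \approx -0.00023326$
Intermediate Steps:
$a{\left(f \right)} = -100$
$L = -4187$ ($L = 3 - \left(158 + 64 \cdot 63\right) = 3 - \left(158 + 4032\right) = 3 - 4190 = -4187$)
$\frac{1}{L + a{\left(-8 \right)}} = \frac{1}{-4187 - 100} = \frac{1}{-4287} = - \frac{1}{4287}$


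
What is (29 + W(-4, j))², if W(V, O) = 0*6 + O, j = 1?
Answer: 900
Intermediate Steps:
W(V, O) = O (W(V, O) = 0 + O = O)
(29 + W(-4, j))² = (29 + 1)² = 30² = 900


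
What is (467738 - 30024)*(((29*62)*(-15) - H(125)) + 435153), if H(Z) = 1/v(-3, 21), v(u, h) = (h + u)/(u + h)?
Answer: 178666975948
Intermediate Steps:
v(u, h) = 1 (v(u, h) = (h + u)/(h + u) = 1)
H(Z) = 1 (H(Z) = 1/1 = 1)
(467738 - 30024)*(((29*62)*(-15) - H(125)) + 435153) = (467738 - 30024)*(((29*62)*(-15) - 1*1) + 435153) = 437714*((1798*(-15) - 1) + 435153) = 437714*((-26970 - 1) + 435153) = 437714*(-26971 + 435153) = 437714*408182 = 178666975948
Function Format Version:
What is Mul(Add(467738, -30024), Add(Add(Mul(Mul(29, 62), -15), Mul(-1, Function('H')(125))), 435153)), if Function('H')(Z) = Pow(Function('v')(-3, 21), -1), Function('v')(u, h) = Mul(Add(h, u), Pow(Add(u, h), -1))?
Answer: 178666975948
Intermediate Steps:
Function('v')(u, h) = 1 (Function('v')(u, h) = Mul(Add(h, u), Pow(Add(h, u), -1)) = 1)
Function('H')(Z) = 1 (Function('H')(Z) = Pow(1, -1) = 1)
Mul(Add(467738, -30024), Add(Add(Mul(Mul(29, 62), -15), Mul(-1, Function('H')(125))), 435153)) = Mul(Add(467738, -30024), Add(Add(Mul(Mul(29, 62), -15), Mul(-1, 1)), 435153)) = Mul(437714, Add(Add(Mul(1798, -15), -1), 435153)) = Mul(437714, Add(Add(-26970, -1), 435153)) = Mul(437714, Add(-26971, 435153)) = Mul(437714, 408182) = 178666975948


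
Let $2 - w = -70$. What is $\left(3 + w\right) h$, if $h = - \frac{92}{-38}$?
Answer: $\frac{3450}{19} \approx 181.58$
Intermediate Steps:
$w = 72$ ($w = 2 - -70 = 2 + 70 = 72$)
$h = \frac{46}{19}$ ($h = \left(-92\right) \left(- \frac{1}{38}\right) = \frac{46}{19} \approx 2.4211$)
$\left(3 + w\right) h = \left(3 + 72\right) \frac{46}{19} = 75 \cdot \frac{46}{19} = \frac{3450}{19}$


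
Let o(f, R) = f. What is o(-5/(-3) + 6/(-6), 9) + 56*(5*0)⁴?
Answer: ⅔ ≈ 0.66667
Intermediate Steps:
o(-5/(-3) + 6/(-6), 9) + 56*(5*0)⁴ = (-5/(-3) + 6/(-6)) + 56*(5*0)⁴ = (-5*(-⅓) + 6*(-⅙)) + 56*0⁴ = (5/3 - 1) + 56*0 = ⅔ + 0 = ⅔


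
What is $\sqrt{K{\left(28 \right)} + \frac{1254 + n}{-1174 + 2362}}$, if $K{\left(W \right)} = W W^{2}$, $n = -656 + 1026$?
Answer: $\frac{5 \sqrt{8606598}}{99} \approx 148.17$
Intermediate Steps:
$n = 370$
$K{\left(W \right)} = W^{3}$
$\sqrt{K{\left(28 \right)} + \frac{1254 + n}{-1174 + 2362}} = \sqrt{28^{3} + \frac{1254 + 370}{-1174 + 2362}} = \sqrt{21952 + \frac{1624}{1188}} = \sqrt{21952 + 1624 \cdot \frac{1}{1188}} = \sqrt{21952 + \frac{406}{297}} = \sqrt{\frac{6520150}{297}} = \frac{5 \sqrt{8606598}}{99}$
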